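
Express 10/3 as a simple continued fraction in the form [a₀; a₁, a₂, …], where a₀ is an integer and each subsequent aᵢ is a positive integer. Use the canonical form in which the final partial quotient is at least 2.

10 = 3·3 + 1, so a_0 = 3
3 = 3·1 + 0, so a_1 = 3

[3; 3]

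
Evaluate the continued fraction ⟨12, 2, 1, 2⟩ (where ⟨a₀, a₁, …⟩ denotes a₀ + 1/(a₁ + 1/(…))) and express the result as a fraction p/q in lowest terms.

99/8

Compute successive convergents:
a_0 = 12: 12/1
a_1 = 2: 25/2
a_2 = 1: 37/3
a_3 = 2: 99/8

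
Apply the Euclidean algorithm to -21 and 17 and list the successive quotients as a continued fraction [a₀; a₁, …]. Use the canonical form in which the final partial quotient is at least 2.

[-2; 1, 3, 4]

Run the Euclidean algorithm, recording each quotient:
⌊-21/17⌋ = -2, remainder 13
⌊17/13⌋ = 1, remainder 4
⌊13/4⌋ = 3, remainder 1
⌊4/1⌋ = 4, remainder 0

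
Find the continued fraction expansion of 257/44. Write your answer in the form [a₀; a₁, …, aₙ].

[5; 1, 5, 3, 2]

257 ÷ 44 → quotient 5, remainder 37
44 ÷ 37 → quotient 1, remainder 7
37 ÷ 7 → quotient 5, remainder 2
7 ÷ 2 → quotient 3, remainder 1
2 ÷ 1 → quotient 2, remainder 0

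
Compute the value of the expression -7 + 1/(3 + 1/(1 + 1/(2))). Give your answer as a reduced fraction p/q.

-74/11

Collapse the nested fraction from the inside out:
Start with 2.
1 + 1/(2/1) = 1 + 1/2 = 3/2
3 + 1/(3/2) = 3 + 2/3 = 11/3
-7 + 1/(11/3) = -7 + 3/11 = -74/11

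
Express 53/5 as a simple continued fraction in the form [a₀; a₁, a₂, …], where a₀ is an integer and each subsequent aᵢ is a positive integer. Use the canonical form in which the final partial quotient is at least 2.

[10; 1, 1, 2]

Run the Euclidean algorithm, recording each quotient:
53 = 10·5 + 3, so a_0 = 10
5 = 1·3 + 2, so a_1 = 1
3 = 1·2 + 1, so a_2 = 1
2 = 2·1 + 0, so a_3 = 2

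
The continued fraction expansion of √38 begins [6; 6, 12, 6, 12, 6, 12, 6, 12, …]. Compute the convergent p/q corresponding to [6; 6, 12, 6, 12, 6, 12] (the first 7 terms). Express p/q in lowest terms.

2463306/399601

a_0 = 6: 6/1
a_1 = 6: 37/6
a_2 = 12: 450/73
a_3 = 6: 2737/444
a_4 = 12: 33294/5401
a_5 = 6: 202501/32850
a_6 = 12: 2463306/399601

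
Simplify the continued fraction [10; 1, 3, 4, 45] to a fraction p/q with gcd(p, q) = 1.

8278/769

a_0 = 10: 10/1
a_1 = 1: 11/1
a_2 = 3: 43/4
a_3 = 4: 183/17
a_4 = 45: 8278/769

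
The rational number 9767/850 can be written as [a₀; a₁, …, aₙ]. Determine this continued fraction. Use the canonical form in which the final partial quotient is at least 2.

Run the Euclidean algorithm, recording each quotient:
9767 ÷ 850 → quotient 11, remainder 417
850 ÷ 417 → quotient 2, remainder 16
417 ÷ 16 → quotient 26, remainder 1
16 ÷ 1 → quotient 16, remainder 0

[11; 2, 26, 16]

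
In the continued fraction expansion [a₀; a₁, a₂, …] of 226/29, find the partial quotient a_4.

Run the Euclidean algorithm, recording each quotient:
226 ÷ 29 → quotient 7, remainder 23
29 ÷ 23 → quotient 1, remainder 6
23 ÷ 6 → quotient 3, remainder 5
6 ÷ 5 → quotient 1, remainder 1
5 ÷ 1 → quotient 5, remainder 0

5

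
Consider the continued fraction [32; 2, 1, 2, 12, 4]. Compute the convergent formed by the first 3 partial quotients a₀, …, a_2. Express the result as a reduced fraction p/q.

Start with 1.
2 + 1/(1/1) = 2 + 1/1 = 3/1
32 + 1/(3/1) = 32 + 1/3 = 97/3

97/3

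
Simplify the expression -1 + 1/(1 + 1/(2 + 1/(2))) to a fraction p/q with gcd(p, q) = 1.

Start with 2.
2 + 1/(2/1) = 2 + 1/2 = 5/2
1 + 1/(5/2) = 1 + 2/5 = 7/5
-1 + 1/(7/5) = -1 + 5/7 = -2/7

-2/7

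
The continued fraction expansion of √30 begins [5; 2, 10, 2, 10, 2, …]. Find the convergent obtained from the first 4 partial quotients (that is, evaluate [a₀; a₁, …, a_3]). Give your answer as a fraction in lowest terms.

a_0 = 5: 5/1
a_1 = 2: 11/2
a_2 = 10: 115/21
a_3 = 2: 241/44

241/44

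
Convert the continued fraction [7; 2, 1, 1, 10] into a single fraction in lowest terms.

Build up convergents one term at a time:
a_0 = 7: 7/1
a_1 = 2: 15/2
a_2 = 1: 22/3
a_3 = 1: 37/5
a_4 = 10: 392/53

392/53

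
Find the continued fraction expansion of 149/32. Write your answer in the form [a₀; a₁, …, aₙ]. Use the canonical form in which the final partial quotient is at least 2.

149 ÷ 32 → quotient 4, remainder 21
32 ÷ 21 → quotient 1, remainder 11
21 ÷ 11 → quotient 1, remainder 10
11 ÷ 10 → quotient 1, remainder 1
10 ÷ 1 → quotient 10, remainder 0

[4; 1, 1, 1, 10]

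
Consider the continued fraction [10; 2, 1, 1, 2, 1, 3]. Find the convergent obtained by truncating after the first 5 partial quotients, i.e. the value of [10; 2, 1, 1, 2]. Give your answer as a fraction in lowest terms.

Start with 2.
1 + 1/(2/1) = 1 + 1/2 = 3/2
1 + 1/(3/2) = 1 + 2/3 = 5/3
2 + 1/(5/3) = 2 + 3/5 = 13/5
10 + 1/(13/5) = 10 + 5/13 = 135/13

135/13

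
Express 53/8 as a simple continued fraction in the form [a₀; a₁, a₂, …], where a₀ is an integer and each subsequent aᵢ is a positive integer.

Repeatedly divide and take the remainder:
53 = 6·8 + 5, so a_0 = 6
8 = 1·5 + 3, so a_1 = 1
5 = 1·3 + 2, so a_2 = 1
3 = 1·2 + 1, so a_3 = 1
2 = 2·1 + 0, so a_4 = 2

[6; 1, 1, 1, 2]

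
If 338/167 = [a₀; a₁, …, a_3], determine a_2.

1

338 ÷ 167 → quotient 2, remainder 4
167 ÷ 4 → quotient 41, remainder 3
4 ÷ 3 → quotient 1, remainder 1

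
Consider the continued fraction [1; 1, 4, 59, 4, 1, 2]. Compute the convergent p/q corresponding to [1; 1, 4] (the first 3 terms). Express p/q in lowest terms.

9/5

Build up convergents one term at a time:
a_0 = 1: 1/1
a_1 = 1: 2/1
a_2 = 4: 9/5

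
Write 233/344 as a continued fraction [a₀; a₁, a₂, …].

[0; 1, 2, 10, 11]

⌊233/344⌋ = 0, remainder 233
⌊344/233⌋ = 1, remainder 111
⌊233/111⌋ = 2, remainder 11
⌊111/11⌋ = 10, remainder 1
⌊11/1⌋ = 11, remainder 0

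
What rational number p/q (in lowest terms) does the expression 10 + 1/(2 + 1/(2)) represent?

52/5

a_0 = 10: 10/1
a_1 = 2: 21/2
a_2 = 2: 52/5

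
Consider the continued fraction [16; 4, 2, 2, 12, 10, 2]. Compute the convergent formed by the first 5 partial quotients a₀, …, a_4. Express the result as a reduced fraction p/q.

Build up convergents one term at a time:
a_0 = 16: 16/1
a_1 = 4: 65/4
a_2 = 2: 146/9
a_3 = 2: 357/22
a_4 = 12: 4430/273

4430/273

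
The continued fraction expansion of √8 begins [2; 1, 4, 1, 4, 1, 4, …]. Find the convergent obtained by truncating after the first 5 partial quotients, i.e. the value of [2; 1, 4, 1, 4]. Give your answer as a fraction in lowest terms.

82/29

Starting at the tail and folding back:
Start with 4.
1 + 1/(4/1) = 1 + 1/4 = 5/4
4 + 1/(5/4) = 4 + 4/5 = 24/5
1 + 1/(24/5) = 1 + 5/24 = 29/24
2 + 1/(29/24) = 2 + 24/29 = 82/29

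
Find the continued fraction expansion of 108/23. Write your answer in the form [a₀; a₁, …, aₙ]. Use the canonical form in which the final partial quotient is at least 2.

[4; 1, 2, 3, 2]

⌊108/23⌋ = 4, remainder 16
⌊23/16⌋ = 1, remainder 7
⌊16/7⌋ = 2, remainder 2
⌊7/2⌋ = 3, remainder 1
⌊2/1⌋ = 2, remainder 0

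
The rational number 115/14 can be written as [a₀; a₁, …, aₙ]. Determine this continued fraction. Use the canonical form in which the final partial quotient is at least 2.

[8; 4, 1, 2]

115 ÷ 14 → quotient 8, remainder 3
14 ÷ 3 → quotient 4, remainder 2
3 ÷ 2 → quotient 1, remainder 1
2 ÷ 1 → quotient 2, remainder 0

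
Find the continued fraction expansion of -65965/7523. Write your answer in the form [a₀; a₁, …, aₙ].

[-9; 4, 3, 7, 4, 1, 4, 3]

-65965 = -9·7523 + 1742, so a_0 = -9
7523 = 4·1742 + 555, so a_1 = 4
1742 = 3·555 + 77, so a_2 = 3
555 = 7·77 + 16, so a_3 = 7
77 = 4·16 + 13, so a_4 = 4
16 = 1·13 + 3, so a_5 = 1
13 = 4·3 + 1, so a_6 = 4
3 = 3·1 + 0, so a_7 = 3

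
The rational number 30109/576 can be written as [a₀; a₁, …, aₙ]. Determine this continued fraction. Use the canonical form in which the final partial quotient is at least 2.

[52; 3, 1, 2, 52]

Run the Euclidean algorithm, recording each quotient:
30109 = 52·576 + 157, so a_0 = 52
576 = 3·157 + 105, so a_1 = 3
157 = 1·105 + 52, so a_2 = 1
105 = 2·52 + 1, so a_3 = 2
52 = 52·1 + 0, so a_4 = 52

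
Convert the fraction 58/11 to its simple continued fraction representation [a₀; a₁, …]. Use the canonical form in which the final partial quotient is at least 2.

58 ÷ 11 → quotient 5, remainder 3
11 ÷ 3 → quotient 3, remainder 2
3 ÷ 2 → quotient 1, remainder 1
2 ÷ 1 → quotient 2, remainder 0

[5; 3, 1, 2]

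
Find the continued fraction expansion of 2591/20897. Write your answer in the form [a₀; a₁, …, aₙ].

[0; 8, 15, 3, 56]

⌊2591/20897⌋ = 0, remainder 2591
⌊20897/2591⌋ = 8, remainder 169
⌊2591/169⌋ = 15, remainder 56
⌊169/56⌋ = 3, remainder 1
⌊56/1⌋ = 56, remainder 0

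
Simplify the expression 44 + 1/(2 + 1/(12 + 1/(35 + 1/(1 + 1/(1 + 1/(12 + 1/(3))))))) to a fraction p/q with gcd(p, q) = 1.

3048173/68529

Start with 3.
12 + 1/(3/1) = 12 + 1/3 = 37/3
1 + 1/(37/3) = 1 + 3/37 = 40/37
1 + 1/(40/37) = 1 + 37/40 = 77/40
35 + 1/(77/40) = 35 + 40/77 = 2735/77
12 + 1/(2735/77) = 12 + 77/2735 = 32897/2735
2 + 1/(32897/2735) = 2 + 2735/32897 = 68529/32897
44 + 1/(68529/32897) = 44 + 32897/68529 = 3048173/68529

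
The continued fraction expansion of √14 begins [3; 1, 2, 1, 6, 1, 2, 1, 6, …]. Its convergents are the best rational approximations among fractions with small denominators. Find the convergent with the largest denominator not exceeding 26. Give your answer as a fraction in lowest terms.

List convergents until the denominator exceeds the bound:
a_0 = 3: 3/1  (≤ bound)
a_1 = 1: 4/1  (≤ bound)
a_2 = 2: 11/3  (≤ bound)
a_3 = 1: 15/4  (≤ bound)
a_4 = 6: 101/27  (> 26, stop)

15/4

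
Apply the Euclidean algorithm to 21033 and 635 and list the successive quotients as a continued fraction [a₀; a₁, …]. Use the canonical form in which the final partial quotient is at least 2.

⌊21033/635⌋ = 33, remainder 78
⌊635/78⌋ = 8, remainder 11
⌊78/11⌋ = 7, remainder 1
⌊11/1⌋ = 11, remainder 0

[33; 8, 7, 11]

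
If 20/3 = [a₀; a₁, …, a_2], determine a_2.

Run the Euclidean algorithm, recording each quotient:
20 = 6·3 + 2, so a_0 = 6
3 = 1·2 + 1, so a_1 = 1
2 = 2·1 + 0, so a_2 = 2

2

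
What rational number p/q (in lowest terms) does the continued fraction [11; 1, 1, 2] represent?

a_0 = 11: 11/1
a_1 = 1: 12/1
a_2 = 1: 23/2
a_3 = 2: 58/5

58/5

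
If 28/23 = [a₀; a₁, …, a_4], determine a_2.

Apply division with remainder until the remainder is 0:
28 = 1·23 + 5, so a_0 = 1
23 = 4·5 + 3, so a_1 = 4
5 = 1·3 + 2, so a_2 = 1

1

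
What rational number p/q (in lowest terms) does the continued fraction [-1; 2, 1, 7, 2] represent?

-32/49

Work from the innermost term outward:
Start with 2.
7 + 1/(2/1) = 7 + 1/2 = 15/2
1 + 1/(15/2) = 1 + 2/15 = 17/15
2 + 1/(17/15) = 2 + 15/17 = 49/17
-1 + 1/(49/17) = -1 + 17/49 = -32/49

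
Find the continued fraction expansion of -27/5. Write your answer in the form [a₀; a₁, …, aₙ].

[-6; 1, 1, 2]

Run the Euclidean algorithm, recording each quotient:
⌊-27/5⌋ = -6, remainder 3
⌊5/3⌋ = 1, remainder 2
⌊3/2⌋ = 1, remainder 1
⌊2/1⌋ = 2, remainder 0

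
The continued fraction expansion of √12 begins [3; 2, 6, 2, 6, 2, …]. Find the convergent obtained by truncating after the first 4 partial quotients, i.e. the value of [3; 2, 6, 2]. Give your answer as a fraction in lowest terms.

Start with 2.
6 + 1/(2/1) = 6 + 1/2 = 13/2
2 + 1/(13/2) = 2 + 2/13 = 28/13
3 + 1/(28/13) = 3 + 13/28 = 97/28

97/28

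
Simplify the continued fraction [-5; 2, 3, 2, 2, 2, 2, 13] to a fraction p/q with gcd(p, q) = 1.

-13897/3045

Compute successive convergents:
a_0 = -5: -5/1
a_1 = 2: -9/2
a_2 = 3: -32/7
a_3 = 2: -73/16
a_4 = 2: -178/39
a_5 = 2: -429/94
a_6 = 2: -1036/227
a_7 = 13: -13897/3045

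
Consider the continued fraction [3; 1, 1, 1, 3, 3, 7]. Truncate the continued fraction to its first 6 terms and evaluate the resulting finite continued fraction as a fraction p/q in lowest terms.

131/36

a_0 = 3: 3/1
a_1 = 1: 4/1
a_2 = 1: 7/2
a_3 = 1: 11/3
a_4 = 3: 40/11
a_5 = 3: 131/36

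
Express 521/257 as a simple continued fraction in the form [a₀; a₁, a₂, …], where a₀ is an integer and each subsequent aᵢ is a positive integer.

⌊521/257⌋ = 2, remainder 7
⌊257/7⌋ = 36, remainder 5
⌊7/5⌋ = 1, remainder 2
⌊5/2⌋ = 2, remainder 1
⌊2/1⌋ = 2, remainder 0

[2; 36, 1, 2, 2]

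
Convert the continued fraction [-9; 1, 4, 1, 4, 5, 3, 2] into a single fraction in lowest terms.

Compute successive convergents:
a_0 = -9: -9/1
a_1 = 1: -8/1
a_2 = 4: -41/5
a_3 = 1: -49/6
a_4 = 4: -237/29
a_5 = 5: -1234/151
a_6 = 3: -3939/482
a_7 = 2: -9112/1115

-9112/1115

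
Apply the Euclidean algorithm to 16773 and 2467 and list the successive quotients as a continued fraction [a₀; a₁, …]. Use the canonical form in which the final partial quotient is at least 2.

[6; 1, 3, 1, 37, 6, 2]

16773 ÷ 2467 → quotient 6, remainder 1971
2467 ÷ 1971 → quotient 1, remainder 496
1971 ÷ 496 → quotient 3, remainder 483
496 ÷ 483 → quotient 1, remainder 13
483 ÷ 13 → quotient 37, remainder 2
13 ÷ 2 → quotient 6, remainder 1
2 ÷ 1 → quotient 2, remainder 0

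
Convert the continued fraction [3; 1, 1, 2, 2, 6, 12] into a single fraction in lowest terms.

a_0 = 3: 3/1
a_1 = 1: 4/1
a_2 = 1: 7/2
a_3 = 2: 18/5
a_4 = 2: 43/12
a_5 = 6: 276/77
a_6 = 12: 3355/936

3355/936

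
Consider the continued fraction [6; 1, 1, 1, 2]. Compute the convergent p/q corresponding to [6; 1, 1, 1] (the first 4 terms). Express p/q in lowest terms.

Use the convergent recurrence hₖ = aₖ·hₖ₋₁ + hₖ₋₂ (and likewise for the denominators kₖ):
a_0 = 6: 6/1
a_1 = 1: 7/1
a_2 = 1: 13/2
a_3 = 1: 20/3

20/3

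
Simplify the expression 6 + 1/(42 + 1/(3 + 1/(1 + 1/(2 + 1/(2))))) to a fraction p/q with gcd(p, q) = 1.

Start with 2.
2 + 1/(2/1) = 2 + 1/2 = 5/2
1 + 1/(5/2) = 1 + 2/5 = 7/5
3 + 1/(7/5) = 3 + 5/7 = 26/7
42 + 1/(26/7) = 42 + 7/26 = 1099/26
6 + 1/(1099/26) = 6 + 26/1099 = 6620/1099

6620/1099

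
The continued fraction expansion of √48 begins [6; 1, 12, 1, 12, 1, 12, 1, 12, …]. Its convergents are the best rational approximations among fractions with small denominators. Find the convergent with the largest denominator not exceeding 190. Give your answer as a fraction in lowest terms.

1254/181

a_0 = 6: 6/1  (≤ bound)
a_1 = 1: 7/1  (≤ bound)
a_2 = 12: 90/13  (≤ bound)
a_3 = 1: 97/14  (≤ bound)
a_4 = 12: 1254/181  (≤ bound)
a_5 = 1: 1351/195  (> 190, stop)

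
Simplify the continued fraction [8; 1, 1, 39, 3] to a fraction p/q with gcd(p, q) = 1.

2033/239

Use the convergent recurrence hₖ = aₖ·hₖ₋₁ + hₖ₋₂ (and likewise for the denominators kₖ):
a_0 = 8: 8/1
a_1 = 1: 9/1
a_2 = 1: 17/2
a_3 = 39: 672/79
a_4 = 3: 2033/239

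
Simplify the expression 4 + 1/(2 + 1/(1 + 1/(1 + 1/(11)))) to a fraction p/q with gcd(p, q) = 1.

Collapse the nested fraction from the inside out:
Start with 11.
1 + 1/(11/1) = 1 + 1/11 = 12/11
1 + 1/(12/11) = 1 + 11/12 = 23/12
2 + 1/(23/12) = 2 + 12/23 = 58/23
4 + 1/(58/23) = 4 + 23/58 = 255/58

255/58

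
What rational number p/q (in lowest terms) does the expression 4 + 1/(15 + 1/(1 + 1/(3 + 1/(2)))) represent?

577/142

a_0 = 4: 4/1
a_1 = 15: 61/15
a_2 = 1: 65/16
a_3 = 3: 256/63
a_4 = 2: 577/142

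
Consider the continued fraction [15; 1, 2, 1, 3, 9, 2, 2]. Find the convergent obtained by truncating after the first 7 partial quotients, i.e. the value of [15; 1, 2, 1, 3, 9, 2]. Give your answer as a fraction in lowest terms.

Use the convergent recurrence hₖ = aₖ·hₖ₋₁ + hₖ₋₂ (and likewise for the denominators kₖ):
a_0 = 15: 15/1
a_1 = 1: 16/1
a_2 = 2: 47/3
a_3 = 1: 63/4
a_4 = 3: 236/15
a_5 = 9: 2187/139
a_6 = 2: 4610/293

4610/293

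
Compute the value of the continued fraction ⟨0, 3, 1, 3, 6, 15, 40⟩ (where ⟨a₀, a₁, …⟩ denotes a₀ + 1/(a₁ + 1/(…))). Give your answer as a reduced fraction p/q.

Work from the innermost term outward:
Start with 40.
15 + 1/(40/1) = 15 + 1/40 = 601/40
6 + 1/(601/40) = 6 + 40/601 = 3646/601
3 + 1/(3646/601) = 3 + 601/3646 = 11539/3646
1 + 1/(11539/3646) = 1 + 3646/11539 = 15185/11539
3 + 1/(15185/11539) = 3 + 11539/15185 = 57094/15185
0 + 1/(57094/15185) = 0 + 15185/57094 = 15185/57094

15185/57094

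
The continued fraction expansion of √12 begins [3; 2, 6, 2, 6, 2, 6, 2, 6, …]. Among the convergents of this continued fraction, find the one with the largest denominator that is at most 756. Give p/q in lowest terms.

1351/390

List convergents until the denominator exceeds the bound:
a_0 = 3: 3/1  (≤ bound)
a_1 = 2: 7/2  (≤ bound)
a_2 = 6: 45/13  (≤ bound)
a_3 = 2: 97/28  (≤ bound)
a_4 = 6: 627/181  (≤ bound)
a_5 = 2: 1351/390  (≤ bound)
a_6 = 6: 8733/2521  (> 756, stop)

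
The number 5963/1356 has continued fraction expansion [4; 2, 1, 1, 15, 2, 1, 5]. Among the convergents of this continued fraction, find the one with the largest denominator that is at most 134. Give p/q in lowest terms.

343/78

List convergents until the denominator exceeds the bound:
a_0 = 4: 4/1  (≤ bound)
a_1 = 2: 9/2  (≤ bound)
a_2 = 1: 13/3  (≤ bound)
a_3 = 1: 22/5  (≤ bound)
a_4 = 15: 343/78  (≤ bound)
a_5 = 2: 708/161  (> 134, stop)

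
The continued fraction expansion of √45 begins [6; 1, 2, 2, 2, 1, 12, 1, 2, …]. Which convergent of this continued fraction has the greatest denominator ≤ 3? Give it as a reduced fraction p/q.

List convergents until the denominator exceeds the bound:
a_0 = 6: 6/1  (≤ bound)
a_1 = 1: 7/1  (≤ bound)
a_2 = 2: 20/3  (≤ bound)
a_3 = 2: 47/7  (> 3, stop)

20/3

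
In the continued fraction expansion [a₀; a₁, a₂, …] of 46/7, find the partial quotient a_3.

3

46 ÷ 7 → quotient 6, remainder 4
7 ÷ 4 → quotient 1, remainder 3
4 ÷ 3 → quotient 1, remainder 1
3 ÷ 1 → quotient 3, remainder 0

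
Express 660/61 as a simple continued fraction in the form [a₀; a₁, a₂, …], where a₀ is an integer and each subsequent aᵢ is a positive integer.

[10; 1, 4, 1, 1, 5]

⌊660/61⌋ = 10, remainder 50
⌊61/50⌋ = 1, remainder 11
⌊50/11⌋ = 4, remainder 6
⌊11/6⌋ = 1, remainder 5
⌊6/5⌋ = 1, remainder 1
⌊5/1⌋ = 5, remainder 0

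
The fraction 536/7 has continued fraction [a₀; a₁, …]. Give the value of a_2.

536 = 76·7 + 4, so a_0 = 76
7 = 1·4 + 3, so a_1 = 1
4 = 1·3 + 1, so a_2 = 1

1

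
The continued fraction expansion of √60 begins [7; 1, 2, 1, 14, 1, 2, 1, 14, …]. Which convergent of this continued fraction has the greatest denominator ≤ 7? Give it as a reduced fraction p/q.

a_0 = 7: 7/1  (≤ bound)
a_1 = 1: 8/1  (≤ bound)
a_2 = 2: 23/3  (≤ bound)
a_3 = 1: 31/4  (≤ bound)
a_4 = 14: 457/59  (> 7, stop)

31/4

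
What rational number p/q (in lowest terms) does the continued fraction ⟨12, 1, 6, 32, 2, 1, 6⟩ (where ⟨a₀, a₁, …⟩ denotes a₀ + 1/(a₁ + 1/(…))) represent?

58490/4549

Start with 6.
1 + 1/(6/1) = 1 + 1/6 = 7/6
2 + 1/(7/6) = 2 + 6/7 = 20/7
32 + 1/(20/7) = 32 + 7/20 = 647/20
6 + 1/(647/20) = 6 + 20/647 = 3902/647
1 + 1/(3902/647) = 1 + 647/3902 = 4549/3902
12 + 1/(4549/3902) = 12 + 3902/4549 = 58490/4549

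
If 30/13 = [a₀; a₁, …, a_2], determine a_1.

Run the Euclidean algorithm, recording each quotient:
⌊30/13⌋ = 2, remainder 4
⌊13/4⌋ = 3, remainder 1

3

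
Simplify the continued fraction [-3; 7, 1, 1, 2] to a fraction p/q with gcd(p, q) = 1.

-109/38

Start with 2.
1 + 1/(2/1) = 1 + 1/2 = 3/2
1 + 1/(3/2) = 1 + 2/3 = 5/3
7 + 1/(5/3) = 7 + 3/5 = 38/5
-3 + 1/(38/5) = -3 + 5/38 = -109/38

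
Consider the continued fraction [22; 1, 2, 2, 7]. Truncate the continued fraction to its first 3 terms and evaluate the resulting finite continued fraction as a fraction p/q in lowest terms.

68/3

Start with 2.
1 + 1/(2/1) = 1 + 1/2 = 3/2
22 + 1/(3/2) = 22 + 2/3 = 68/3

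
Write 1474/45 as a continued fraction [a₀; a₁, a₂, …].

[32; 1, 3, 11]

1474 ÷ 45 → quotient 32, remainder 34
45 ÷ 34 → quotient 1, remainder 11
34 ÷ 11 → quotient 3, remainder 1
11 ÷ 1 → quotient 11, remainder 0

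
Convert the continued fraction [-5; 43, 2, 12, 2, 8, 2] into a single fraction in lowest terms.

-202121/40611

Use the convergent recurrence hₖ = aₖ·hₖ₋₁ + hₖ₋₂ (and likewise for the denominators kₖ):
a_0 = -5: -5/1
a_1 = 43: -214/43
a_2 = 2: -433/87
a_3 = 12: -5410/1087
a_4 = 2: -11253/2261
a_5 = 8: -95434/19175
a_6 = 2: -202121/40611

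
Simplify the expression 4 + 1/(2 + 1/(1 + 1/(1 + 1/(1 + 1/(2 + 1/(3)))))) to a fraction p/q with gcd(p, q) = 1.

Compute successive convergents:
a_0 = 4: 4/1
a_1 = 2: 9/2
a_2 = 1: 13/3
a_3 = 1: 22/5
a_4 = 1: 35/8
a_5 = 2: 92/21
a_6 = 3: 311/71

311/71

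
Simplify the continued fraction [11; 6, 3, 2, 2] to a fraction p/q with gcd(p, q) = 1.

a_0 = 11: 11/1
a_1 = 6: 67/6
a_2 = 3: 212/19
a_3 = 2: 491/44
a_4 = 2: 1194/107

1194/107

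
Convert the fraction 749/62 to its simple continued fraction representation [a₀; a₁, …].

[12; 12, 2, 2]

749 = 12·62 + 5, so a_0 = 12
62 = 12·5 + 2, so a_1 = 12
5 = 2·2 + 1, so a_2 = 2
2 = 2·1 + 0, so a_3 = 2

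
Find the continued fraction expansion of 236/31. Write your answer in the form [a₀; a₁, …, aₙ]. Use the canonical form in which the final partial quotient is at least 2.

⌊236/31⌋ = 7, remainder 19
⌊31/19⌋ = 1, remainder 12
⌊19/12⌋ = 1, remainder 7
⌊12/7⌋ = 1, remainder 5
⌊7/5⌋ = 1, remainder 2
⌊5/2⌋ = 2, remainder 1
⌊2/1⌋ = 2, remainder 0

[7; 1, 1, 1, 1, 2, 2]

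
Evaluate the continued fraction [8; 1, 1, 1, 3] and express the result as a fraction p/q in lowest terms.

Start with 3.
1 + 1/(3/1) = 1 + 1/3 = 4/3
1 + 1/(4/3) = 1 + 3/4 = 7/4
1 + 1/(7/4) = 1 + 4/7 = 11/7
8 + 1/(11/7) = 8 + 7/11 = 95/11

95/11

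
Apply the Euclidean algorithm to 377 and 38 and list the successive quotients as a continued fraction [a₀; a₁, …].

[9; 1, 11, 1, 2]

377 ÷ 38 → quotient 9, remainder 35
38 ÷ 35 → quotient 1, remainder 3
35 ÷ 3 → quotient 11, remainder 2
3 ÷ 2 → quotient 1, remainder 1
2 ÷ 1 → quotient 2, remainder 0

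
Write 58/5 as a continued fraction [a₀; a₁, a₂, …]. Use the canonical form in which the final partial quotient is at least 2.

⌊58/5⌋ = 11, remainder 3
⌊5/3⌋ = 1, remainder 2
⌊3/2⌋ = 1, remainder 1
⌊2/1⌋ = 2, remainder 0

[11; 1, 1, 2]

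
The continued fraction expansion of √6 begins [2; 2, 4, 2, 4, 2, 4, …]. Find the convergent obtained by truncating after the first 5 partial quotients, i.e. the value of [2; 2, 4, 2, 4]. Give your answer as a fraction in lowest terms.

Start with 4.
2 + 1/(4/1) = 2 + 1/4 = 9/4
4 + 1/(9/4) = 4 + 4/9 = 40/9
2 + 1/(40/9) = 2 + 9/40 = 89/40
2 + 1/(89/40) = 2 + 40/89 = 218/89

218/89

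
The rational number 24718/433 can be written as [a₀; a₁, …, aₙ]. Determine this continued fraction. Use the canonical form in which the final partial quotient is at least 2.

24718 ÷ 433 → quotient 57, remainder 37
433 ÷ 37 → quotient 11, remainder 26
37 ÷ 26 → quotient 1, remainder 11
26 ÷ 11 → quotient 2, remainder 4
11 ÷ 4 → quotient 2, remainder 3
4 ÷ 3 → quotient 1, remainder 1
3 ÷ 1 → quotient 3, remainder 0

[57; 11, 1, 2, 2, 1, 3]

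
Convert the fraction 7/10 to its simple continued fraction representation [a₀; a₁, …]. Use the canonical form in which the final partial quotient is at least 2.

[0; 1, 2, 3]

7 ÷ 10 → quotient 0, remainder 7
10 ÷ 7 → quotient 1, remainder 3
7 ÷ 3 → quotient 2, remainder 1
3 ÷ 1 → quotient 3, remainder 0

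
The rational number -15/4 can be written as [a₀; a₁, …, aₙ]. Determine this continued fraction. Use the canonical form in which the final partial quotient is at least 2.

[-4; 4]

Repeatedly divide and take the remainder:
-15 = -4·4 + 1, so a_0 = -4
4 = 4·1 + 0, so a_1 = 4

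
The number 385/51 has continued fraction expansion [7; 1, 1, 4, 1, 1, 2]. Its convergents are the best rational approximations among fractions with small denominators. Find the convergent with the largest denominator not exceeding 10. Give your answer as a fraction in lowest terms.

a_0 = 7: 7/1  (≤ bound)
a_1 = 1: 8/1  (≤ bound)
a_2 = 1: 15/2  (≤ bound)
a_3 = 4: 68/9  (≤ bound)
a_4 = 1: 83/11  (> 10, stop)

68/9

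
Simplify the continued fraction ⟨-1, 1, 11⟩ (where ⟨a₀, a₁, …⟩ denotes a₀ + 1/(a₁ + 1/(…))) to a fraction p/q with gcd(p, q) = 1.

Compute successive convergents:
a_0 = -1: -1/1
a_1 = 1: 0/1
a_2 = 11: -1/12

-1/12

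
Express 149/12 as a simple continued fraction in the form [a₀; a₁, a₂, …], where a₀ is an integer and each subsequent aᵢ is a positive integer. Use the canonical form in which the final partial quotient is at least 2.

Apply division with remainder until the remainder is 0:
149 ÷ 12 → quotient 12, remainder 5
12 ÷ 5 → quotient 2, remainder 2
5 ÷ 2 → quotient 2, remainder 1
2 ÷ 1 → quotient 2, remainder 0

[12; 2, 2, 2]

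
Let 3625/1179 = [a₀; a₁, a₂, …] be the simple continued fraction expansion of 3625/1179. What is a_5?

⌊3625/1179⌋ = 3, remainder 88
⌊1179/88⌋ = 13, remainder 35
⌊88/35⌋ = 2, remainder 18
⌊35/18⌋ = 1, remainder 17
⌊18/17⌋ = 1, remainder 1
⌊17/1⌋ = 17, remainder 0

17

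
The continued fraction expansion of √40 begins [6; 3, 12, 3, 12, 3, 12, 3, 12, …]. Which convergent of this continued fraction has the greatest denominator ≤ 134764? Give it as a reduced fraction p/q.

337434/53353

a_0 = 6: 6/1  (≤ bound)
a_1 = 3: 19/3  (≤ bound)
a_2 = 12: 234/37  (≤ bound)
a_3 = 3: 721/114  (≤ bound)
a_4 = 12: 8886/1405  (≤ bound)
a_5 = 3: 27379/4329  (≤ bound)
a_6 = 12: 337434/53353  (≤ bound)
a_7 = 3: 1039681/164388  (> 134764, stop)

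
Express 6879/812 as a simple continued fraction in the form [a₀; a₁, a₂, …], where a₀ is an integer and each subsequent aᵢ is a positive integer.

[8; 2, 8, 3, 15]

Run the Euclidean algorithm, recording each quotient:
6879 = 8·812 + 383, so a_0 = 8
812 = 2·383 + 46, so a_1 = 2
383 = 8·46 + 15, so a_2 = 8
46 = 3·15 + 1, so a_3 = 3
15 = 15·1 + 0, so a_4 = 15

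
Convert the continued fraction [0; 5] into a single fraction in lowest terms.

a_0 = 0: 0/1
a_1 = 5: 1/5

1/5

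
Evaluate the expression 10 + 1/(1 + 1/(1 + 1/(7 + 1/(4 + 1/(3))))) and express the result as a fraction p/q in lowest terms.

Starting at the tail and folding back:
Start with 3.
4 + 1/(3/1) = 4 + 1/3 = 13/3
7 + 1/(13/3) = 7 + 3/13 = 94/13
1 + 1/(94/13) = 1 + 13/94 = 107/94
1 + 1/(107/94) = 1 + 94/107 = 201/107
10 + 1/(201/107) = 10 + 107/201 = 2117/201

2117/201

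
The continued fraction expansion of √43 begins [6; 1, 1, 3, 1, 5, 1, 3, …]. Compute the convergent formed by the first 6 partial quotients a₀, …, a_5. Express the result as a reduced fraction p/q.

a_0 = 6: 6/1
a_1 = 1: 7/1
a_2 = 1: 13/2
a_3 = 3: 46/7
a_4 = 1: 59/9
a_5 = 5: 341/52

341/52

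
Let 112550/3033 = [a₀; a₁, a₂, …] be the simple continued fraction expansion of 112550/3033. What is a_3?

1

Apply division with remainder until the remainder is 0:
112550 ÷ 3033 → quotient 37, remainder 329
3033 ÷ 329 → quotient 9, remainder 72
329 ÷ 72 → quotient 4, remainder 41
72 ÷ 41 → quotient 1, remainder 31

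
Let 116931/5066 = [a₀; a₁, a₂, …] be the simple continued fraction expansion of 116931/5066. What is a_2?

3

⌊116931/5066⌋ = 23, remainder 413
⌊5066/413⌋ = 12, remainder 110
⌊413/110⌋ = 3, remainder 83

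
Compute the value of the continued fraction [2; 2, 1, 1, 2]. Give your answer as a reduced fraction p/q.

Compute successive convergents:
a_0 = 2: 2/1
a_1 = 2: 5/2
a_2 = 1: 7/3
a_3 = 1: 12/5
a_4 = 2: 31/13

31/13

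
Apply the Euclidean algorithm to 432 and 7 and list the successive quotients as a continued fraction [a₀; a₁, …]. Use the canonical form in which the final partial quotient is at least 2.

Run the Euclidean algorithm, recording each quotient:
⌊432/7⌋ = 61, remainder 5
⌊7/5⌋ = 1, remainder 2
⌊5/2⌋ = 2, remainder 1
⌊2/1⌋ = 2, remainder 0

[61; 1, 2, 2]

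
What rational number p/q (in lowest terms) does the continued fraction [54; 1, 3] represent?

219/4

Collapse the nested fraction from the inside out:
Start with 3.
1 + 1/(3/1) = 1 + 1/3 = 4/3
54 + 1/(4/3) = 54 + 3/4 = 219/4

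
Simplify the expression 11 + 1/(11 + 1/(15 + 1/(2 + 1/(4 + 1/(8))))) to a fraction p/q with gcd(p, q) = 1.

140260/12647

Build up convergents one term at a time:
a_0 = 11: 11/1
a_1 = 11: 122/11
a_2 = 15: 1841/166
a_3 = 2: 3804/343
a_4 = 4: 17057/1538
a_5 = 8: 140260/12647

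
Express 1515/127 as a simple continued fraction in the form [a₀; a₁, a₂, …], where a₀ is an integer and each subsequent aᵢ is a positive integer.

[11; 1, 13, 9]

1515 ÷ 127 → quotient 11, remainder 118
127 ÷ 118 → quotient 1, remainder 9
118 ÷ 9 → quotient 13, remainder 1
9 ÷ 1 → quotient 9, remainder 0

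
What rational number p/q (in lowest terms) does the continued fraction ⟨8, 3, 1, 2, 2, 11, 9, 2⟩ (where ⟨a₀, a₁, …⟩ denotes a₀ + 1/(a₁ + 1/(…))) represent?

a_0 = 8: 8/1
a_1 = 3: 25/3
a_2 = 1: 33/4
a_3 = 2: 91/11
a_4 = 2: 215/26
a_5 = 11: 2456/297
a_6 = 9: 22319/2699
a_7 = 2: 47094/5695

47094/5695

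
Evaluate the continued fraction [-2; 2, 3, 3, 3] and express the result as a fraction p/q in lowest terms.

-119/76

Use the convergent recurrence hₖ = aₖ·hₖ₋₁ + hₖ₋₂ (and likewise for the denominators kₖ):
a_0 = -2: -2/1
a_1 = 2: -3/2
a_2 = 3: -11/7
a_3 = 3: -36/23
a_4 = 3: -119/76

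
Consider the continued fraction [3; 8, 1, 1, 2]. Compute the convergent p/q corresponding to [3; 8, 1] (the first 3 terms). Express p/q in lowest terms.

Use the convergent recurrence hₖ = aₖ·hₖ₋₁ + hₖ₋₂ (and likewise for the denominators kₖ):
a_0 = 3: 3/1
a_1 = 8: 25/8
a_2 = 1: 28/9

28/9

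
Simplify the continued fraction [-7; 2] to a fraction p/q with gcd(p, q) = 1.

Use the convergent recurrence hₖ = aₖ·hₖ₋₁ + hₖ₋₂ (and likewise for the denominators kₖ):
a_0 = -7: -7/1
a_1 = 2: -13/2

-13/2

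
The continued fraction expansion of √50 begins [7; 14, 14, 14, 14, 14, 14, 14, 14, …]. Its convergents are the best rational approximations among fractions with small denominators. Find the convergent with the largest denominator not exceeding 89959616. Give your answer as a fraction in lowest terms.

54608393/7722793

a_0 = 7: 7/1  (≤ bound)
a_1 = 14: 99/14  (≤ bound)
a_2 = 14: 1393/197  (≤ bound)
a_3 = 14: 19601/2772  (≤ bound)
a_4 = 14: 275807/39005  (≤ bound)
a_5 = 14: 3880899/548842  (≤ bound)
a_6 = 14: 54608393/7722793  (≤ bound)
a_7 = 14: 768398401/108667944  (> 89959616, stop)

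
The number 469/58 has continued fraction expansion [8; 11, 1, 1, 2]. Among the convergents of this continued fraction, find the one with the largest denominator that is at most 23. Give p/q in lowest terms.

186/23

a_0 = 8: 8/1  (≤ bound)
a_1 = 11: 89/11  (≤ bound)
a_2 = 1: 97/12  (≤ bound)
a_3 = 1: 186/23  (≤ bound)
a_4 = 2: 469/58  (> 23, stop)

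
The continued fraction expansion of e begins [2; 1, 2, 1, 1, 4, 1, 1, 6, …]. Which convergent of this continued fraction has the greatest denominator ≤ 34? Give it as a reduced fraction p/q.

87/32

a_0 = 2: 2/1  (≤ bound)
a_1 = 1: 3/1  (≤ bound)
a_2 = 2: 8/3  (≤ bound)
a_3 = 1: 11/4  (≤ bound)
a_4 = 1: 19/7  (≤ bound)
a_5 = 4: 87/32  (≤ bound)
a_6 = 1: 106/39  (> 34, stop)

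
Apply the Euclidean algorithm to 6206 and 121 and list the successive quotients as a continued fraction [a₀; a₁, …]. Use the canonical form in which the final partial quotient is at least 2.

[51; 3, 2, 5, 3]

6206 = 51·121 + 35, so a_0 = 51
121 = 3·35 + 16, so a_1 = 3
35 = 2·16 + 3, so a_2 = 2
16 = 5·3 + 1, so a_3 = 5
3 = 3·1 + 0, so a_4 = 3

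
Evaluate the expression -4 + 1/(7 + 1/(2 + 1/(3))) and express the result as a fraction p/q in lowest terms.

-201/52

Starting at the tail and folding back:
Start with 3.
2 + 1/(3/1) = 2 + 1/3 = 7/3
7 + 1/(7/3) = 7 + 3/7 = 52/7
-4 + 1/(52/7) = -4 + 7/52 = -201/52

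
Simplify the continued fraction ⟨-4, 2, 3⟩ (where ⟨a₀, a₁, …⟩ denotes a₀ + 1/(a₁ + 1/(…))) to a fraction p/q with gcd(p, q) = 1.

Start with 3.
2 + 1/(3/1) = 2 + 1/3 = 7/3
-4 + 1/(7/3) = -4 + 3/7 = -25/7

-25/7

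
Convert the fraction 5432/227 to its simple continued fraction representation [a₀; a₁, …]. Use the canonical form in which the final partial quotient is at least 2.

[23; 1, 13, 5, 3]

5432 ÷ 227 → quotient 23, remainder 211
227 ÷ 211 → quotient 1, remainder 16
211 ÷ 16 → quotient 13, remainder 3
16 ÷ 3 → quotient 5, remainder 1
3 ÷ 1 → quotient 3, remainder 0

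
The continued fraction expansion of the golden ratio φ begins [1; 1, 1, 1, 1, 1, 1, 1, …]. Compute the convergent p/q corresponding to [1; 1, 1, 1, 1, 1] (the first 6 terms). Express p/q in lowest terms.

Start with 1.
1 + 1/(1/1) = 1 + 1/1 = 2/1
1 + 1/(2/1) = 1 + 1/2 = 3/2
1 + 1/(3/2) = 1 + 2/3 = 5/3
1 + 1/(5/3) = 1 + 3/5 = 8/5
1 + 1/(8/5) = 1 + 5/8 = 13/8

13/8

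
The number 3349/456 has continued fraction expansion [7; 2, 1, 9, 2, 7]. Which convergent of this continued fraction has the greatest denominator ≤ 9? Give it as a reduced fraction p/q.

22/3

a_0 = 7: 7/1  (≤ bound)
a_1 = 2: 15/2  (≤ bound)
a_2 = 1: 22/3  (≤ bound)
a_3 = 9: 213/29  (> 9, stop)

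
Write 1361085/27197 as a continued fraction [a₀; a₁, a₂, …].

[50; 22, 45, 1, 2, 1, 6]

1361085 ÷ 27197 → quotient 50, remainder 1235
27197 ÷ 1235 → quotient 22, remainder 27
1235 ÷ 27 → quotient 45, remainder 20
27 ÷ 20 → quotient 1, remainder 7
20 ÷ 7 → quotient 2, remainder 6
7 ÷ 6 → quotient 1, remainder 1
6 ÷ 1 → quotient 6, remainder 0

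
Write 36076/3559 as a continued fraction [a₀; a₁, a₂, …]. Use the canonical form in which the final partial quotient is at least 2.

[10; 7, 3, 10, 2, 7]

⌊36076/3559⌋ = 10, remainder 486
⌊3559/486⌋ = 7, remainder 157
⌊486/157⌋ = 3, remainder 15
⌊157/15⌋ = 10, remainder 7
⌊15/7⌋ = 2, remainder 1
⌊7/1⌋ = 7, remainder 0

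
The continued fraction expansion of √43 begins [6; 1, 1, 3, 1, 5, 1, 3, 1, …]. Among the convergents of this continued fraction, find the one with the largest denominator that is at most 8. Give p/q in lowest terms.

46/7

a_0 = 6: 6/1  (≤ bound)
a_1 = 1: 7/1  (≤ bound)
a_2 = 1: 13/2  (≤ bound)
a_3 = 3: 46/7  (≤ bound)
a_4 = 1: 59/9  (> 8, stop)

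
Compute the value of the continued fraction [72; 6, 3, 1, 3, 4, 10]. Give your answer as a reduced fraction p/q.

Start with 10.
4 + 1/(10/1) = 4 + 1/10 = 41/10
3 + 1/(41/10) = 3 + 10/41 = 133/41
1 + 1/(133/41) = 1 + 41/133 = 174/133
3 + 1/(174/133) = 3 + 133/174 = 655/174
6 + 1/(655/174) = 6 + 174/655 = 4104/655
72 + 1/(4104/655) = 72 + 655/4104 = 296143/4104

296143/4104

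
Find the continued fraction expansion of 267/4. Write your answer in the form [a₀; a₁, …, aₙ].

267 ÷ 4 → quotient 66, remainder 3
4 ÷ 3 → quotient 1, remainder 1
3 ÷ 1 → quotient 3, remainder 0

[66; 1, 3]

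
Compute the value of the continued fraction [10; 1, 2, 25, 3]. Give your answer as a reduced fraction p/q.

2465/231

Start with 3.
25 + 1/(3/1) = 25 + 1/3 = 76/3
2 + 1/(76/3) = 2 + 3/76 = 155/76
1 + 1/(155/76) = 1 + 76/155 = 231/155
10 + 1/(231/155) = 10 + 155/231 = 2465/231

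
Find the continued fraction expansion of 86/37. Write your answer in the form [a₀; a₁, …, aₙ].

⌊86/37⌋ = 2, remainder 12
⌊37/12⌋ = 3, remainder 1
⌊12/1⌋ = 12, remainder 0

[2; 3, 12]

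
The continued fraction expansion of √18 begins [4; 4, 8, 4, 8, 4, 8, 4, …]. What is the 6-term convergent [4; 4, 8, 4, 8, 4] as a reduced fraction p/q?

19601/4620

Use the convergent recurrence hₖ = aₖ·hₖ₋₁ + hₖ₋₂ (and likewise for the denominators kₖ):
a_0 = 4: 4/1
a_1 = 4: 17/4
a_2 = 8: 140/33
a_3 = 4: 577/136
a_4 = 8: 4756/1121
a_5 = 4: 19601/4620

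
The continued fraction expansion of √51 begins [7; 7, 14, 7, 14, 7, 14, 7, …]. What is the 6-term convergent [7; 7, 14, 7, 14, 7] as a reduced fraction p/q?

499850/69993

Use the convergent recurrence hₖ = aₖ·hₖ₋₁ + hₖ₋₂ (and likewise for the denominators kₖ):
a_0 = 7: 7/1
a_1 = 7: 50/7
a_2 = 14: 707/99
a_3 = 7: 4999/700
a_4 = 14: 70693/9899
a_5 = 7: 499850/69993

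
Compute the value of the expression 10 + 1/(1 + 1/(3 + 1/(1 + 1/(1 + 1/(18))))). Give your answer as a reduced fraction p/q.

1800/167

a_0 = 10: 10/1
a_1 = 1: 11/1
a_2 = 3: 43/4
a_3 = 1: 54/5
a_4 = 1: 97/9
a_5 = 18: 1800/167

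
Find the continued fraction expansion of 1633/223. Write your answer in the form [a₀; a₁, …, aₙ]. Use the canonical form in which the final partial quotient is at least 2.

⌊1633/223⌋ = 7, remainder 72
⌊223/72⌋ = 3, remainder 7
⌊72/7⌋ = 10, remainder 2
⌊7/2⌋ = 3, remainder 1
⌊2/1⌋ = 2, remainder 0

[7; 3, 10, 3, 2]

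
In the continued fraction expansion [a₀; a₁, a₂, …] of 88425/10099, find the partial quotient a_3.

10

88425 = 8·10099 + 7633, so a_0 = 8
10099 = 1·7633 + 2466, so a_1 = 1
7633 = 3·2466 + 235, so a_2 = 3
2466 = 10·235 + 116, so a_3 = 10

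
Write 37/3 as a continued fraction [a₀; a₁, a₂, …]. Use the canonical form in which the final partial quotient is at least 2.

[12; 3]

37 = 12·3 + 1, so a_0 = 12
3 = 3·1 + 0, so a_1 = 3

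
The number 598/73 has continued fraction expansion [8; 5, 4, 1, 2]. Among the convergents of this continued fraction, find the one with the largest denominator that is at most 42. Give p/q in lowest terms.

a_0 = 8: 8/1  (≤ bound)
a_1 = 5: 41/5  (≤ bound)
a_2 = 4: 172/21  (≤ bound)
a_3 = 1: 213/26  (≤ bound)
a_4 = 2: 598/73  (> 42, stop)

213/26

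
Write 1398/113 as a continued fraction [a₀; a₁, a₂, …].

[12; 2, 1, 2, 4, 3]

Repeatedly divide and take the remainder:
1398 = 12·113 + 42, so a_0 = 12
113 = 2·42 + 29, so a_1 = 2
42 = 1·29 + 13, so a_2 = 1
29 = 2·13 + 3, so a_3 = 2
13 = 4·3 + 1, so a_4 = 4
3 = 3·1 + 0, so a_5 = 3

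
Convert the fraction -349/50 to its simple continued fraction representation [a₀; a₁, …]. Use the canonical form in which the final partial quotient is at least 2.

[-7; 50]

Apply division with remainder until the remainder is 0:
-349 = -7·50 + 1, so a_0 = -7
50 = 50·1 + 0, so a_1 = 50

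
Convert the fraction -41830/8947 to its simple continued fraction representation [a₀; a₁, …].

-41830 ÷ 8947 → quotient -5, remainder 2905
8947 ÷ 2905 → quotient 3, remainder 232
2905 ÷ 232 → quotient 12, remainder 121
232 ÷ 121 → quotient 1, remainder 111
121 ÷ 111 → quotient 1, remainder 10
111 ÷ 10 → quotient 11, remainder 1
10 ÷ 1 → quotient 10, remainder 0

[-5; 3, 12, 1, 1, 11, 10]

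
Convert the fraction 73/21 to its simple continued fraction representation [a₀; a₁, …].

73 ÷ 21 → quotient 3, remainder 10
21 ÷ 10 → quotient 2, remainder 1
10 ÷ 1 → quotient 10, remainder 0

[3; 2, 10]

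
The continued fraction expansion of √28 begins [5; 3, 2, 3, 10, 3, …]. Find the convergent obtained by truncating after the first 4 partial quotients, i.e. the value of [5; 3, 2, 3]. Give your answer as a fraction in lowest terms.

Build up convergents one term at a time:
a_0 = 5: 5/1
a_1 = 3: 16/3
a_2 = 2: 37/7
a_3 = 3: 127/24

127/24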